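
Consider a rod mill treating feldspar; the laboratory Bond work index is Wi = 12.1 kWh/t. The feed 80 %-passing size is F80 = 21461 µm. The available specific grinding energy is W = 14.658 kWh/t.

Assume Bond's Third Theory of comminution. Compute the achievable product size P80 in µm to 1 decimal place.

P80 = 61.1 µm

Bond:  W = 10 Wi (1/√P − 1/√F)
⇒ 1/√P80 = W/(10 Wi) + 1/√F80
  = 14.6580/(10·12.1) + 1/√21461 = 0.121140 + 0.006826 = 0.127967
P80 = (1/0.127967)² = 7.8145² = 61.07 µm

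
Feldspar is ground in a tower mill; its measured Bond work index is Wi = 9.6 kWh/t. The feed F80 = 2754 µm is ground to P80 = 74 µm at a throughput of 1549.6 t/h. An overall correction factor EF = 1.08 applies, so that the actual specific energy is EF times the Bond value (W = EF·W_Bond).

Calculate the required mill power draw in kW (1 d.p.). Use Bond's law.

W = 10 Wi (P80^-0.5 − F80^-0.5)
W = 10·9.6·(1/√74 − 1/√2754) = 10·9.6·(0.097192) = 9.3305 kWh/t
Corrected W = EF·W_Bond = 1.08·9.3305 = 10.0769 kWh/t
Mill draw = 10.0769 × 1549.6 = 15615.2 kW

P = 15615.2 kW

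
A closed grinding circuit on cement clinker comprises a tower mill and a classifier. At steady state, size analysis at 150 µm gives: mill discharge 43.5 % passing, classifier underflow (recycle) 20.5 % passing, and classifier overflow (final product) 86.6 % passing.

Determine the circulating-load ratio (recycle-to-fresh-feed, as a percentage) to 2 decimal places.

CL = 187.39 %

Balance %-passing 150 µm (r = R/F):
r = (o − d)/(d − u)
r = (86.6 − 43.5)/(43.5 − 20.5) = 43.1/23.0 = 1.8739
CL = 100·r = 187.39 %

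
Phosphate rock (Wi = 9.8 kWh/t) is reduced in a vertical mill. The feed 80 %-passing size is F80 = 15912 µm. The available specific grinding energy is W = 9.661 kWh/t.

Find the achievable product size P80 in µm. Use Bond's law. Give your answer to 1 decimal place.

P80 = 88.2 µm

W = 10 Wi (1/√P80 − 1/√F80)  [Bond]
⇒ 1/√P80 = W/(10 Wi) + 1/√F80
  = 9.6610/(10·9.8) + 1/√15912 = 0.098582 + 0.007928 = 0.106509
P80 = (1/0.106509)² = 9.3889² = 88.15 µm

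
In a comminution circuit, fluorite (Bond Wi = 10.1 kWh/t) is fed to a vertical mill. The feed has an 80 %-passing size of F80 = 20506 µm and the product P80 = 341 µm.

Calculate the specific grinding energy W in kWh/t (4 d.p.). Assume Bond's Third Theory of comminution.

W = 4.7641 kWh/t

Bond:  W = 10 Wi (1/√P − 1/√F)
1/√341 = 0.054153;  1/√20506 = 0.006983
W = 10·10.1·(0.054153 − 0.006983) = 4.7641 kWh/t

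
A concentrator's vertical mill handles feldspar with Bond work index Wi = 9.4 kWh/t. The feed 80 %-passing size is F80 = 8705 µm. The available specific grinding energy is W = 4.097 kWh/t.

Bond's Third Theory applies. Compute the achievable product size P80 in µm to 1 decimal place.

P80 = 339.1 µm

W = 10·Wi·[P80^(−½) − F80^(−½)]
P80^-0.5 = F80^-0.5 + W/(10 Wi)
  = 4.0970/(10·9.4) + 1/√8705 = 0.043585 + 0.010718 = 0.054303
P80 = (1/0.054303)² = 18.4151² = 339.12 µm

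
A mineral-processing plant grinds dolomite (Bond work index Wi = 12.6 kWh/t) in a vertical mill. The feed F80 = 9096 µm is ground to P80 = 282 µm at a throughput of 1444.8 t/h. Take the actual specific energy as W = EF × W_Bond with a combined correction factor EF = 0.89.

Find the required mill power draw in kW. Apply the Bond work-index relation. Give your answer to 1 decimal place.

Bond: W = 10·Wi·(1/√P80 − 1/√F80)
W = 10·12.6·(1/√282 − 1/√9096) = 10·12.6·(0.049064) = 6.1821 kWh/t
Corrected W = EF·W_Bond = 0.89·6.1821 = 5.5020 kWh/t
Mill draw = 5.5020 × 1444.8 = 7949.3 kW

P = 7949.3 kW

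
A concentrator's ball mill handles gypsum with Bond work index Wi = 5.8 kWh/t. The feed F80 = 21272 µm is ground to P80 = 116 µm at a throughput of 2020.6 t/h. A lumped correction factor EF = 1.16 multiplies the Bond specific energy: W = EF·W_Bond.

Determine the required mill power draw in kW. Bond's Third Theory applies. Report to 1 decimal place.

W = 10 Wi (1/√P80 − 1/√F80)  [Bond]
W = 10·5.8·(1/√116 − 1/√21272) = 10·5.8·(0.085991) = 4.9875 kWh/t
Corrected W = EF·W_Bond = 1.16·4.9875 = 5.7855 kWh/t
P = W·T = 5.7855·2020.6 = 11690.2 kW

P = 11690.2 kW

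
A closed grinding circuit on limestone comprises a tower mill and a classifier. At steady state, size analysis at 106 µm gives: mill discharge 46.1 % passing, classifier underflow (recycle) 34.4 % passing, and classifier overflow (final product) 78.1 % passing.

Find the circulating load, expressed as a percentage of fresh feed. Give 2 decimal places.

CL = 273.50 %

Let r = R/F. Size balance at 106 µm:
(1+r)·d = r·u + o ⇒ r = (o−d)/(d−u)
r = (78.1 − 46.1)/(46.1 − 34.4) = 32.0/11.7 = 2.7350
CL = 100·r = 273.50 %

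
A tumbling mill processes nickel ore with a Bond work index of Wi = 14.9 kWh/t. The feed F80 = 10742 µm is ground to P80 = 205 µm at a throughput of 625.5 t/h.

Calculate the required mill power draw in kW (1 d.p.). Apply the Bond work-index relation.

P = 5610.1 kW

W = 10 Wi (P80^-0.5 − F80^-0.5)
W = 10·14.9·(1/√205 − 1/√10742) = 10·14.9·(0.060195) = 8.9690 kWh/t
Mill draw = 8.9690 × 625.5 = 5610.1 kW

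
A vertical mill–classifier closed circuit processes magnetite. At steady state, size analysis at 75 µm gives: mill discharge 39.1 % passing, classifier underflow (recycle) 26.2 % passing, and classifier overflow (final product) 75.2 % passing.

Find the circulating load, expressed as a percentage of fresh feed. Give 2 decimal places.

CL = 279.84 %

Two-product formula at 75 µm:
Fd + Rd = Ru + Fo ⇒ R/F = (o−d)/(d−u)
r = (75.2 − 39.1)/(39.1 − 26.2) = 36.1/12.9 = 2.7984
CL = 100·r = 279.84 %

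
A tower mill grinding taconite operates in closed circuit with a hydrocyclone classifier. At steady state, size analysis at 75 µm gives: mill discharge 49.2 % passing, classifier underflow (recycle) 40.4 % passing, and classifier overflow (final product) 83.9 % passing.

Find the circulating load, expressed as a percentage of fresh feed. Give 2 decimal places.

Classifier node, passing 75 µm:
r = (o − d)/(d − u)
r = (83.9 − 49.2)/(49.2 − 40.4) = 34.7/8.8 = 3.9432
CL = 100·r = 394.32 %

CL = 394.32 %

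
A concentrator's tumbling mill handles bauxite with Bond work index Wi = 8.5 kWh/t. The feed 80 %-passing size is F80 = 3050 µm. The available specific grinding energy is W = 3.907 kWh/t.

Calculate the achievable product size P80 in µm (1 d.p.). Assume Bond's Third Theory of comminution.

P80 = 243.6 µm

Bond: W = 10·Wi·(1/√P80 − 1/√F80)
P80^(−½) = W/(10 Wi) + F80^(−½)
  = 3.9070/(10·8.5) + 1/√3050 = 0.045965 + 0.018107 = 0.064072
P80 = (1/0.064072)² = 15.6075² = 243.59 µm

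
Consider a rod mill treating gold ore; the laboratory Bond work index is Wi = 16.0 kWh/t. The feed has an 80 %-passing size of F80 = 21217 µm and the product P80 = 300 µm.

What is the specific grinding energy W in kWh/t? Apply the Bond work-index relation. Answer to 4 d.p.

W = 8.1392 kWh/t

Bond:  W = 10 Wi (1/√P − 1/√F)
1/√300 = 0.057735;  1/√21217 = 0.006865
W = 10·16.0·(0.057735 − 0.006865) = 8.1392 kWh/t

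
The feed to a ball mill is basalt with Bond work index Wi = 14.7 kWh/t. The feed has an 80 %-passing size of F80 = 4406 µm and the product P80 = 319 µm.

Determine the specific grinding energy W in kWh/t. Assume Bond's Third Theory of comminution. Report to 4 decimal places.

W = 6.0158 kWh/t

W_Bond = 10·Wi·(1/√P₈₀ − 1/√F₈₀)
1/√319 = 0.055989;  1/√4406 = 0.015065
W = 10·14.7·(0.055989 − 0.015065) = 6.0158 kWh/t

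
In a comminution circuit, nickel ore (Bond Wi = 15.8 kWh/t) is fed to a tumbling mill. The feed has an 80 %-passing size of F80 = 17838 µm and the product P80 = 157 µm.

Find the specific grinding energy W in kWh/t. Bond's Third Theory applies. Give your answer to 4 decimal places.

W_Bond = 10·Wi·(1/√P₈₀ − 1/√F₈₀)
1/√157 = 0.079809;  1/√17838 = 0.007487
W = 10·15.8·(0.079809 − 0.007487) = 11.4268 kWh/t

W = 11.4268 kWh/t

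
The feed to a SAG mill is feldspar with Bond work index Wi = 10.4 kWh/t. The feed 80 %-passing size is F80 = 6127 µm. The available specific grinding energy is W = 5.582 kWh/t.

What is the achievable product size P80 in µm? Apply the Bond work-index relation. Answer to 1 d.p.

W = 10 Wi / √P80 − 10 Wi / √F80
P80^(−½) = W/(10 Wi) + F80^(−½)
  = 5.5820/(10·10.4) + 1/√6127 = 0.053673 + 0.012775 = 0.066449
P80 = (1/0.066449)² = 15.0492² = 226.48 µm

P80 = 226.5 µm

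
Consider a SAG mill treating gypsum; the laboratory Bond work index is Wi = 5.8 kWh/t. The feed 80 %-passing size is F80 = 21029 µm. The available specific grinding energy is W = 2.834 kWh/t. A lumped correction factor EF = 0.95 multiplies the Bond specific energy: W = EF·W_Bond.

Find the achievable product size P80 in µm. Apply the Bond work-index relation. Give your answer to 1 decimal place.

P80 = 293.9 µm

W = 10·Wi·(P80^(-½) − F80^(-½))
W_Bond = W / EF = 2.834 / 0.95 = 2.9832 kWh/t
⇒ 1/√P80 = W_Bond/(10·Wi) + 1/√F80
  = 2.9832/(10·5.8) + 1/√21029 = 0.051434 + 0.006896 = 0.058330
P80 = (1/0.058330)² = 17.1439² = 293.91 µm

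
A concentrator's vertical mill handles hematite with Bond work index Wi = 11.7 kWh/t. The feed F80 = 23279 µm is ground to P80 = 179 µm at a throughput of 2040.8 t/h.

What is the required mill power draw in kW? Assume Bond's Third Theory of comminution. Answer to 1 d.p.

W = 10·Wi·[P80^(−½) − F80^(−½)]
W = 10·11.7·(1/√179 − 1/√23279) = 10·11.7·(0.068189) = 7.9782 kWh/t
P_mill = W·ṁ = 7.9782·2040.8 = 16281.8 kW

P = 16281.8 kW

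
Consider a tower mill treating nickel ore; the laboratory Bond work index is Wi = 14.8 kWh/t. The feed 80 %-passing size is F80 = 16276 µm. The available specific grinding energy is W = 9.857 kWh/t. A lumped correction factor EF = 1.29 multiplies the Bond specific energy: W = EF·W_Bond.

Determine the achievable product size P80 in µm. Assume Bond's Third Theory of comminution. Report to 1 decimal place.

P80 = 282.8 µm

Bond: W = 10·Wi·(1/√P80 − 1/√F80)
W_Bond = W / EF = 9.857 / 1.29 = 7.6411 kWh/t
1/√P80 = 1/√F80 + W_Bond/(10·Wi)
  = 7.6411/(10·14.8) + 1/√16276 = 0.051629 + 0.007838 = 0.059467
P80 = (1/0.059467)² = 16.8160² = 282.78 µm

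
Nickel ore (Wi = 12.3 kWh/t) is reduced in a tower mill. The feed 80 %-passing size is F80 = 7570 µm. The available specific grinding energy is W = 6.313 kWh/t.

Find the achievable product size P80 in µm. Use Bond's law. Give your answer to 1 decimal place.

W = 10 Wi / √P80 − 10 Wi / √F80
P80^(−½) = W/(10 Wi) + F80^(−½)
  = 6.3130/(10·12.3) + 1/√7570 = 0.051325 + 0.011493 = 0.062819
P80 = (1/0.062819)² = 15.9188² = 253.41 µm

P80 = 253.4 µm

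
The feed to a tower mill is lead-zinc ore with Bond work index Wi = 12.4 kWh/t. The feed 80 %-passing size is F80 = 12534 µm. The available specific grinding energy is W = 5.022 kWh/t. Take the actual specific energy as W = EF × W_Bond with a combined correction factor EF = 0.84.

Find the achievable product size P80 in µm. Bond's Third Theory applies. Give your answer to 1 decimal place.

Bond:  W = 10 Wi (1/√P − 1/√F)
W_Bond = W / EF = 5.022 / 0.84 = 5.9786 kWh/t
P80^(−½) = W_Bond/(10 Wi) + F80^(−½)
  = 5.9786/(10·12.4) + 1/√12534 = 0.048214 + 0.008932 = 0.057146
P80 = (1/0.057146)² = 17.4989² = 306.21 µm

P80 = 306.2 µm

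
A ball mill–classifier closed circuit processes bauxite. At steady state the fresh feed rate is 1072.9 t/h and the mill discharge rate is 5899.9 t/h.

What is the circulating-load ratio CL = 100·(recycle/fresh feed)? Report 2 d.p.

M = F + R at steady state, so:
R = M − F = 5899.9 − 1072.9 = 4827.0 t/h
CL = 100·R/F = 100·4827.0/1072.9 = 449.90 %

CL = 449.90 %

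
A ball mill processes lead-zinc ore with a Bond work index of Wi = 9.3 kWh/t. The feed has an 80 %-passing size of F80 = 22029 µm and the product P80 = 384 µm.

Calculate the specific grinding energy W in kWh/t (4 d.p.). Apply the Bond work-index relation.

W = 4.1193 kWh/t

W = 10 Wi (1/√P80 − 1/√F80)  [Bond]
1/√384 = 0.051031;  1/√22029 = 0.006738
W = 10·9.3·(0.051031 − 0.006738) = 4.1193 kWh/t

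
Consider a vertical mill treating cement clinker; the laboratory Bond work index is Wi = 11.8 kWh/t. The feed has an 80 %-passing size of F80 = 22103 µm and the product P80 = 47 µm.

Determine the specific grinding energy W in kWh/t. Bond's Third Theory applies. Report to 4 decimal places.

W_Bond = 10·Wi·(1/√P₈₀ − 1/√F₈₀)
1/√47 = 0.145865;  1/√22103 = 0.006726
W = 10·11.8·(0.145865 − 0.006726) = 16.4184 kWh/t

W = 16.4184 kWh/t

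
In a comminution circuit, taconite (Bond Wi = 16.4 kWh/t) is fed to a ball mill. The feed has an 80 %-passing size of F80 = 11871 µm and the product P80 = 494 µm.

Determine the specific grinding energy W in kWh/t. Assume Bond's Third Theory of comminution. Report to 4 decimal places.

Bond: W = 10·Wi·(1/√P80 − 1/√F80)
1/√494 = 0.044992;  1/√11871 = 0.009178
W = 10·16.4·(0.044992 − 0.009178) = 5.8735 kWh/t

W = 5.8735 kWh/t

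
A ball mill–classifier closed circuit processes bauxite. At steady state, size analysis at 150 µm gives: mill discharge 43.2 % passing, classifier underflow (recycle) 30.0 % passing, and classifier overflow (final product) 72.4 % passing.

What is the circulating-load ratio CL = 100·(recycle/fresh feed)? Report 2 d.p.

Classifier node, passing 150 µm:
d + r·d = r·u + o → r(d−u) = o−d
r = (72.4 − 43.2)/(43.2 − 30.0) = 29.2/13.2 = 2.2121
CL = 100·r = 221.21 %

CL = 221.21 %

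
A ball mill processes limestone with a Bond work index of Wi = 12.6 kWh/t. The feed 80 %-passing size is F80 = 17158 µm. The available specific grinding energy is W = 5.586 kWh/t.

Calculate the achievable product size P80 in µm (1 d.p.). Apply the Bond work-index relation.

P80 = 370.3 µm

W = 10·Wi·(P80^(-½) − F80^(-½))
P80^-0.5 = F80^-0.5 + W/(10 Wi)
  = 5.5860/(10·12.6) + 1/√17158 = 0.044333 + 0.007634 = 0.051968
P80 = (1/0.051968)² = 19.2428² = 370.28 µm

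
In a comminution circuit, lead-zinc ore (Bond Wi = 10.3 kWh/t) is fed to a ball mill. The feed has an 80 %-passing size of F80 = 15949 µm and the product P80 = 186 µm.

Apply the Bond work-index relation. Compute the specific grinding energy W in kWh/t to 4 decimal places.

W = 10·Wi·[P80^(−½) − F80^(−½)]
1/√186 = 0.073324;  1/√15949 = 0.007918
W = 10·10.3·(0.073324 − 0.007918) = 6.7367 kWh/t

W = 6.7367 kWh/t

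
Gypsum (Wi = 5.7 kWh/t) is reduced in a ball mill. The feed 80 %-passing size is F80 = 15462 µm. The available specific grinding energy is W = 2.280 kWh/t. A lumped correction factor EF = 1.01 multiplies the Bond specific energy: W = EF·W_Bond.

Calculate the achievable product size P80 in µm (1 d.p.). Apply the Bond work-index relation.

P80 = 440.5 µm

W = 10·Wi·[P80^(−½) − F80^(−½)]
W_Bond = W / EF = 2.280 / 1.01 = 2.2574 kWh/t
⇒ 1/√P80 = W_Bond/(10 Wi) + 1/√F80
  = 2.2574/(10·5.7) + 1/√15462 = 0.039604 + 0.008042 = 0.047646
P80 = (1/0.047646)² = 20.9881² = 440.50 µm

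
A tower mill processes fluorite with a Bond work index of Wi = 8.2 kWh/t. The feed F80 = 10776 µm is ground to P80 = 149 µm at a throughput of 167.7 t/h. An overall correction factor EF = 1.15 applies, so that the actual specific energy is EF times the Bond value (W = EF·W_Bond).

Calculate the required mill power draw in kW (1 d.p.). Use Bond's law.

P = 1143.2 kW

W = 10·Wi·(P80^(-½) − F80^(-½))
W = 10·8.2·(1/√149 − 1/√10776) = 10·8.2·(0.072290) = 5.9278 kWh/t
W_actual = 1.15 × 5.9278 = 6.8169 kWh/t
Mill draw = 6.8169 × 167.7 = 1143.2 kW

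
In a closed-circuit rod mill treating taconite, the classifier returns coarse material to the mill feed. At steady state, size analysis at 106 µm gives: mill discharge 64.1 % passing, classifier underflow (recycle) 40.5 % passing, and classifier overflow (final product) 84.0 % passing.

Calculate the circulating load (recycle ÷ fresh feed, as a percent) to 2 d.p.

CL = 84.32 %

Mass balance on the −106 µm fraction:
r = (o − d)/(d − u)
r = (84.0 − 64.1)/(64.1 − 40.5) = 19.9/23.6 = 0.8432
CL = 100·r = 84.32 %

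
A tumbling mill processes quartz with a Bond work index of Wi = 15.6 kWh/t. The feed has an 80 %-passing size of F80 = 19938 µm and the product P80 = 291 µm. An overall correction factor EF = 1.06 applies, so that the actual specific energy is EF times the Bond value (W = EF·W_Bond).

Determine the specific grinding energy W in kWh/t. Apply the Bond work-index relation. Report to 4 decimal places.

W = 10 Wi (P80^-0.5 − F80^-0.5)
1/√291 = 0.058621;  1/√19938 = 0.007082
W = 10·15.6·(0.058621 − 0.007082) = 8.0401 kWh/t
Apply correction: 8.0401 × 1.06 = 8.5225 kWh/t

W = 8.5225 kWh/t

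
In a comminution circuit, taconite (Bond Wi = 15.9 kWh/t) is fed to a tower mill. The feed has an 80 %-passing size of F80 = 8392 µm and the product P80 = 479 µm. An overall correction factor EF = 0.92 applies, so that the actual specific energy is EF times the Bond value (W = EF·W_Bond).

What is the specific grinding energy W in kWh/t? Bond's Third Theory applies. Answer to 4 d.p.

W = 10 Wi (1/√P80 − 1/√F80)  [Bond]
1/√479 = 0.045691;  1/√8392 = 0.010916
W = 10·15.9·(0.045691 − 0.010916) = 5.5292 kWh/t
With EF = 0.92: W = 5.5292·0.92 = 5.0869 kWh/t

W = 5.0869 kWh/t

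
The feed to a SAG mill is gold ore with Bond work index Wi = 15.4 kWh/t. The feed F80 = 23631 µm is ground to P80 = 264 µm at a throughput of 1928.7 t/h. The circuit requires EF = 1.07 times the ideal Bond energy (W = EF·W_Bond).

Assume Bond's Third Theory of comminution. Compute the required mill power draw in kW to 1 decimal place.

W = 10 Wi (1/√P80 − 1/√F80)  [Bond]
W = 10·15.4·(1/√264 − 1/√23631) = 10·15.4·(0.055041) = 8.4762 kWh/t
Corrected W = EF·W_Bond = 1.07·8.4762 = 9.0696 kWh/t
Power = W × throughput = 9.0696 kWh/t × 1928.7 t/h = 17492.5 kW

P = 17492.5 kW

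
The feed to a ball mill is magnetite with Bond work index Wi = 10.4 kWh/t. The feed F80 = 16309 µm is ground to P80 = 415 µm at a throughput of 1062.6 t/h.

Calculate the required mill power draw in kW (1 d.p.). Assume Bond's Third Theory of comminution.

W = 10 Wi (P80^-0.5 − F80^-0.5)
W = 10·10.4·(1/√415 − 1/√16309) = 10·10.4·(0.041258) = 4.2908 kWh/t
P = W·T = 4.2908·1062.6 = 4559.4 kW

P = 4559.4 kW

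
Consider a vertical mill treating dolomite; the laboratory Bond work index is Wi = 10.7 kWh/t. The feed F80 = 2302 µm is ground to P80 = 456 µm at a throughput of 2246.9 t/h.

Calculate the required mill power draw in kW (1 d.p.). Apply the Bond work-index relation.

W = 10 Wi / √P80 − 10 Wi / √F80
W = 10·10.7·(1/√456 − 1/√2302) = 10·10.7·(0.025987) = 2.7806 kWh/t
Power = W × throughput = 2.7806 kWh/t × 2246.9 t/h = 6247.7 kW

P = 6247.7 kW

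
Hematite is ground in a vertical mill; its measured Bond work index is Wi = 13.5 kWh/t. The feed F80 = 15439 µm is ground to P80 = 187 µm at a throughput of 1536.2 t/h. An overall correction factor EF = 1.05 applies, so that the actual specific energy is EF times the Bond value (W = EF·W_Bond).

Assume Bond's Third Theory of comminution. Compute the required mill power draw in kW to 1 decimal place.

P = 14171.4 kW

W_Bond = 10·Wi·(1/√P₈₀ − 1/√F₈₀)
W = 10·13.5·(1/√187 − 1/√15439) = 10·13.5·(0.065079) = 8.7857 kWh/t
Apply correction: 8.7857 × 1.05 = 9.2250 kWh/t
P = W·T = 9.2250·1536.2 = 14171.4 kW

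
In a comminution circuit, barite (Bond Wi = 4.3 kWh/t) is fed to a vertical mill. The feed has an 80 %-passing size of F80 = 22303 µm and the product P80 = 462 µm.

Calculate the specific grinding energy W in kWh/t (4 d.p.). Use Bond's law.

W = 1.7126 kWh/t

Bond:  W = 10 Wi (1/√P − 1/√F)
1/√462 = 0.046524;  1/√22303 = 0.006696
W = 10·4.3·(0.046524 − 0.006696) = 1.7126 kWh/t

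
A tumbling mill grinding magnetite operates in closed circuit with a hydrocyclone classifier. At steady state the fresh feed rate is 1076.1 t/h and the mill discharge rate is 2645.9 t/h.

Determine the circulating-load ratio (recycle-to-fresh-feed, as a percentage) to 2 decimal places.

CL = 145.88 %

Steady state: M = F + R.
R = M − F = 2645.9 − 1076.1 = 1569.8 t/h
CL = 100·R/F = 100·1569.8/1076.1 = 145.88 %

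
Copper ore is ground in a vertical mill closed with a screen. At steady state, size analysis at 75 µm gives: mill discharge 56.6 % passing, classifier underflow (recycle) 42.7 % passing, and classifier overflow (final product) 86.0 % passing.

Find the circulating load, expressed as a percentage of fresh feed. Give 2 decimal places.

CL = 211.51 %

Mass balance on the −75 µm fraction:
(1+r)·d = r·u + o ⇒ r = (o−d)/(d−u)
r = (86.0 − 56.6)/(56.6 − 42.7) = 29.4/13.9 = 2.1151
CL = 100·r = 211.51 %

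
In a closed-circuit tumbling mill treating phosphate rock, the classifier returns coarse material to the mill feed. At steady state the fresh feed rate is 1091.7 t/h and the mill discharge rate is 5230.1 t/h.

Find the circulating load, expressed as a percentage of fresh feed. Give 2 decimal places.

M = F + R at steady state, so:
R = M − F = 5230.1 − 1091.7 = 4138.4 t/h
CL = 100·R/F = 100·4138.4/1091.7 = 379.08 %

CL = 379.08 %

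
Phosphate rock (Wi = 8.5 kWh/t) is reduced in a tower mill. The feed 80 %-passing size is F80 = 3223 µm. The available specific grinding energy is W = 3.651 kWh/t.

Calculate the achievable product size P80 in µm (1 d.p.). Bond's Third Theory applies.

P80 = 272.6 µm

Bond: W = 10·Wi·(1/√P80 − 1/√F80)
⇒ 1/√P80 = W/(10·Wi) + 1/√F80
  = 3.6510/(10·8.5) + 1/√3223 = 0.042953 + 0.017614 = 0.060567
P80 = (1/0.060567)² = 16.5105² = 272.60 µm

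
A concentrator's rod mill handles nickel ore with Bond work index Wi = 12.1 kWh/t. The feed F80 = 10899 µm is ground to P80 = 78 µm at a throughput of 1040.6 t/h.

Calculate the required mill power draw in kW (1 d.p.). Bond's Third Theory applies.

P = 13050.7 kW

W = 10·Wi·(P80^(-½) − F80^(-½))
W = 10·12.1·(1/√78 − 1/√10899) = 10·12.1·(0.103649) = 12.5415 kWh/t
P = W·T = 12.5415·1040.6 = 13050.7 kW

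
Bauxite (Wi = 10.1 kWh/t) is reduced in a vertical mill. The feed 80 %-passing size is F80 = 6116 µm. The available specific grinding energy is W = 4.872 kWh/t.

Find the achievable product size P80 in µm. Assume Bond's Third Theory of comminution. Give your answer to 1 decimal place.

P80 = 268.5 µm

W = 10·Wi·[P80^(−½) − F80^(−½)]
1/√P80 = 1/√F80 + W/(10·Wi)
  = 4.8720/(10·10.1) + 1/√6116 = 0.048238 + 0.012787 = 0.061025
P80 = (1/0.061025)² = 16.3868² = 268.53 µm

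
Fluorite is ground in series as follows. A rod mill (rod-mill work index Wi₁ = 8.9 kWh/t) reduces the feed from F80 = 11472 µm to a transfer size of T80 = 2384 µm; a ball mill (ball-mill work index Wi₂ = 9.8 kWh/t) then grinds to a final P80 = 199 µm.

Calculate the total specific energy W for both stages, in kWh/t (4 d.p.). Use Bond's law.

W = 5.9318 kWh/t

W = 10 Wi / √P80 − 10 Wi / √F80
Stage 1 (11472→2384 µm, Wi₁=8.9): W₁ = 10·8.9·(0.020481 − 0.009336) = 0.9918 kWh/t
Stage 2 (2384→199 µm, Wi₂=9.8): W₂ = 10·9.8·(0.070888 − 0.020481) = 4.9399 kWh/t
W = W₁ + W₂ = 0.9918 + 4.9399 = 5.9318 kWh/t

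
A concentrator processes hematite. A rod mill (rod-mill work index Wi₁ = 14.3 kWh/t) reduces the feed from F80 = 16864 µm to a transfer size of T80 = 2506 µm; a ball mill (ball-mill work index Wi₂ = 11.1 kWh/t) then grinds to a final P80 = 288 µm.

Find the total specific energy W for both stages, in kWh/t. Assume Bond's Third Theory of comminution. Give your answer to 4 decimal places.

W = 6.0788 kWh/t

Bond: W = 10·Wi·(1/√P80 − 1/√F80)
Stage 1 (16864→2506 µm, Wi₁=14.3): W₁ = 10·14.3·(0.019976 − 0.007701) = 1.7554 kWh/t
Stage 2 (2506→288 µm, Wi₂=11.1): W₂ = 10·11.1·(0.058926 − 0.019976) = 4.3234 kWh/t
W = W₁ + W₂ = 1.7554 + 4.3234 = 6.0788 kWh/t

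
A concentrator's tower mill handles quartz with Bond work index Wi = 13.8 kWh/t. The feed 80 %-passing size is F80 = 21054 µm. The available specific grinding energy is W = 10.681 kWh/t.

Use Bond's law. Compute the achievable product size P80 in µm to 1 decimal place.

P80 = 140.7 µm

Bond:  W = 10 Wi (1/√P − 1/√F)
P80^-0.5 = F80^-0.5 + W/(10 Wi)
  = 10.6810/(10·13.8) + 1/√21054 = 0.077399 + 0.006892 = 0.084290
P80 = (1/0.084290)² = 11.8638² = 140.75 µm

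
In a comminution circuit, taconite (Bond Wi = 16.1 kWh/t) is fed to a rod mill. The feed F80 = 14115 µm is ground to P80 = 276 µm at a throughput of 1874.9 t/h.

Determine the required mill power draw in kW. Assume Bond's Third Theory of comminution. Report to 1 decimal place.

W = 10 Wi / √P80 − 10 Wi / √F80
W = 10·16.1·(1/√276 − 1/√14115) = 10·16.1·(0.051776) = 8.3359 kWh/t
P_mill = W·ṁ = 8.3359·1874.9 = 15629.0 kW

P = 15629.0 kW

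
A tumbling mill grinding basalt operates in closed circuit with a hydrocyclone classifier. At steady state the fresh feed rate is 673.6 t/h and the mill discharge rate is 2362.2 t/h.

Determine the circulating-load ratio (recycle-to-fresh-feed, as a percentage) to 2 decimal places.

CL = 250.68 %

Steady state: M = F + R.
R = M − F = 2362.2 − 673.6 = 1688.6 t/h
CL = 100·R/F = 100·1688.6/673.6 = 250.68 %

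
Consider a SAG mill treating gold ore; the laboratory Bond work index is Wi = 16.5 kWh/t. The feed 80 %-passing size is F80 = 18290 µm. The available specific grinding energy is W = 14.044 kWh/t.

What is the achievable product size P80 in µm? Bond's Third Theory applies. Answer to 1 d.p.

W = 10 Wi (P80^-0.5 − F80^-0.5)
1/√P80 = 1/√F80 + W/(10·Wi)
  = 14.0440/(10·16.5) + 1/√18290 = 0.085115 + 0.007394 = 0.092509
P80 = (1/0.092509)² = 10.8097² = 116.85 µm

P80 = 116.8 µm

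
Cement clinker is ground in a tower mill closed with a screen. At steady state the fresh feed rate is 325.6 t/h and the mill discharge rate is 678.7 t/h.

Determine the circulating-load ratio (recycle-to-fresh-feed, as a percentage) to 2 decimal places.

M = F + R at steady state, so:
R = M − F = 678.7 − 325.6 = 353.1 t/h
CL = 100·R/F = 100·353.1/325.6 = 108.45 %

CL = 108.45 %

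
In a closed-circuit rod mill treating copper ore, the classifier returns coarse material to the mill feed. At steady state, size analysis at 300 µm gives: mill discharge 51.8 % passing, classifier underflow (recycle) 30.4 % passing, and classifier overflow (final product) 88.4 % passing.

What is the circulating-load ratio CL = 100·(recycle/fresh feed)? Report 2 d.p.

Mass balance on the −300 µm fraction:
r = (o − d)/(d − u)
r = (88.4 − 51.8)/(51.8 − 30.4) = 36.6/21.4 = 1.7103
CL = 100·r = 171.03 %

CL = 171.03 %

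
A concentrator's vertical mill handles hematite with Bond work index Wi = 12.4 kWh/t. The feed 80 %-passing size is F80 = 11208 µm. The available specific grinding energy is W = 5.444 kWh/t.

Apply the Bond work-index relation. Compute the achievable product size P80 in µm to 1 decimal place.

P80 = 351.4 µm

W = 10 Wi (1/√P80 − 1/√F80)  [Bond]
P80^-0.5 = F80^-0.5 + W/(10 Wi)
  = 5.4440/(10·12.4) + 1/√11208 = 0.043903 + 0.009446 = 0.053349
P80 = (1/0.053349)² = 18.7445² = 351.36 µm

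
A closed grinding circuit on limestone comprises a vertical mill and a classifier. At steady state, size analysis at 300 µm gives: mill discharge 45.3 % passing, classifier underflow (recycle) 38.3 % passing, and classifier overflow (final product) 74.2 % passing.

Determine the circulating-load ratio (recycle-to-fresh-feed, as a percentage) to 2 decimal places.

CL = 412.86 %

Let r = R/F. Size balance at 300 µm:
r = (o − d)/(d − u)
r = (74.2 − 45.3)/(45.3 − 38.3) = 28.9/7.0 = 4.1286
CL = 100·r = 412.86 %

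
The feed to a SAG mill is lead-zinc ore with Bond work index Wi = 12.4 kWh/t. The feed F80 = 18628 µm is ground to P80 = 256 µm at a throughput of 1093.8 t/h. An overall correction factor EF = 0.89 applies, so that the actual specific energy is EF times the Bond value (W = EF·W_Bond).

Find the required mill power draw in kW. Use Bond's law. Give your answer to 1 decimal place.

W = 10 Wi (P80^-0.5 − F80^-0.5)
W = 10·12.4·(1/√256 − 1/√18628) = 10·12.4·(0.055173) = 6.8415 kWh/t
With EF = 0.89: W = 6.8415·0.89 = 6.0889 kWh/t
P = W·T = 6.0889·1093.8 = 6660.0 kW

P = 6660.0 kW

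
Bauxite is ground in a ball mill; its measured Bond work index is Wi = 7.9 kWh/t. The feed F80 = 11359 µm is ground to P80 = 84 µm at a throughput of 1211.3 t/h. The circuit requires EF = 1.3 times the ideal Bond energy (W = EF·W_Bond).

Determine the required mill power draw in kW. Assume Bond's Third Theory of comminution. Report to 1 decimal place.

P = 12406.0 kW

W = 10 Wi / √P80 − 10 Wi / √F80
W = 10·7.9·(1/√84 − 1/√11359) = 10·7.9·(0.099726) = 7.8784 kWh/t
W_actual = 1.3 × 7.8784 = 10.2419 kWh/t
P_mill = W·ṁ = 10.2419·1211.3 = 12406.0 kW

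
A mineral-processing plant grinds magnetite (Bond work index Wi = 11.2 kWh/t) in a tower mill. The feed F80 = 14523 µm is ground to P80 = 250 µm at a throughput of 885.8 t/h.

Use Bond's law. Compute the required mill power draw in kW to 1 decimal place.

P = 5451.3 kW

W = 10 Wi (P80^-0.5 − F80^-0.5)
W = 10·11.2·(1/√250 − 1/√14523) = 10·11.2·(0.054948) = 6.1541 kWh/t
P = W·T = 6.1541·885.8 = 5451.3 kW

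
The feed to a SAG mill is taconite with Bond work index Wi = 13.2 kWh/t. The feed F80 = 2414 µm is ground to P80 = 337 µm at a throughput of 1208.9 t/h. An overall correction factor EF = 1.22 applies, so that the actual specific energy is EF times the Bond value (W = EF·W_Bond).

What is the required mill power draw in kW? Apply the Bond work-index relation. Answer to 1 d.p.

W_Bond = 10·Wi·(1/√P₈₀ − 1/√F₈₀)
W = 10·13.2·(1/√337 − 1/√2414) = 10·13.2·(0.034120) = 4.5039 kWh/t
With EF = 1.22: W = 4.5039·1.22 = 5.4947 kWh/t
P = W·T = 5.4947·1208.9 = 6642.6 kW

P = 6642.6 kW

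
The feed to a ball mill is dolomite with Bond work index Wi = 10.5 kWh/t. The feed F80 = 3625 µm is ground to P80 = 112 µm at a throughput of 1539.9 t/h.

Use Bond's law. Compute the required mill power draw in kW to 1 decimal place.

P = 12592.7 kW

W_Bond = 10·Wi·(1/√P₈₀ − 1/√F₈₀)
W = 10·10.5·(1/√112 − 1/√3625) = 10·10.5·(0.077882) = 8.1776 kWh/t
P_mill = W·ṁ = 8.1776·1539.9 = 12592.7 kW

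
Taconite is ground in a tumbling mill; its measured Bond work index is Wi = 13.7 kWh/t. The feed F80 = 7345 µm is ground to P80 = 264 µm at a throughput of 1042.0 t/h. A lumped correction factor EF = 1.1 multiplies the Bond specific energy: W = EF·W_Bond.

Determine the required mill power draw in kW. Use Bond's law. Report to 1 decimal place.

Bond: W = 10·Wi·(1/√P80 − 1/√F80)
W = 10·13.7·(1/√264 − 1/√7345) = 10·13.7·(0.049878) = 6.8332 kWh/t
Apply correction: 6.8332 × 1.1 = 7.5165 kWh/t
P = W·T = 7.5165·1042.0 = 7832.2 kW

P = 7832.2 kW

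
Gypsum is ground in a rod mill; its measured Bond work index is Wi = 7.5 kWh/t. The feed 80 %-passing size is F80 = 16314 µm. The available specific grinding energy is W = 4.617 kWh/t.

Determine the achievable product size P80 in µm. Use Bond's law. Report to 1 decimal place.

Bond:  W = 10 Wi (1/√P − 1/√F)
⇒ 1/√P80 = W/(10 Wi) + 1/√F80
  = 4.6170/(10·7.5) + 1/√16314 = 0.061560 + 0.007829 = 0.069389
P80 = (1/0.069389)² = 14.4115² = 207.69 µm

P80 = 207.7 µm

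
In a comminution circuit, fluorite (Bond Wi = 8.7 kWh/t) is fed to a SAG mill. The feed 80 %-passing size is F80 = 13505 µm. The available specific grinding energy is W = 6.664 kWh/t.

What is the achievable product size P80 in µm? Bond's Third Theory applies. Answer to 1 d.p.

P80 = 137.8 µm

Bond: W = 10·Wi·(1/√P80 − 1/√F80)
⇒ 1/√P80 = W/(10·Wi) + 1/√F80
  = 6.6640/(10·8.7) + 1/√13505 = 0.076598 + 0.008605 = 0.085203
P80 = (1/0.085203)² = 11.7367² = 137.75 µm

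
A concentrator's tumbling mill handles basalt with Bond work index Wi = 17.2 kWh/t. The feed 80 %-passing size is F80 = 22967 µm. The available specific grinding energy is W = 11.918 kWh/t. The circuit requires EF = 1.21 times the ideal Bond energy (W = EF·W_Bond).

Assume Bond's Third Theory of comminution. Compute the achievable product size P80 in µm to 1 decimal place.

P80 = 245.2 µm

W = 10·Wi·[P80^(−½) − F80^(−½)]
W_Bond = W / EF = 11.918 / 1.21 = 9.8496 kWh/t
⇒ 1/√P80 = W_Bond/(10·Wi) + 1/√F80
  = 9.8496/(10·17.2) + 1/√22967 = 0.057265 + 0.006599 = 0.063864
P80 = (1/0.063864)² = 15.6584² = 245.18 µm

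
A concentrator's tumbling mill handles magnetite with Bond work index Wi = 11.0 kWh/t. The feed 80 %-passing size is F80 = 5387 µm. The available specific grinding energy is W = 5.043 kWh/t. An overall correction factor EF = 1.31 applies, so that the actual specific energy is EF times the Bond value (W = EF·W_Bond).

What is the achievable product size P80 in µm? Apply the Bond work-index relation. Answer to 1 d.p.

W = 10·Wi·(P80^(-½) − F80^(-½))
W_Bond = W / EF = 5.043 / 1.31 = 3.8496 kWh/t
P80^-0.5 = F80^-0.5 + W_Bond/(10 Wi)
  = 3.8496/(10·11.0) + 1/√5387 = 0.034997 + 0.013625 = 0.048621
P80 = (1/0.048621)² = 20.5672² = 423.01 µm

P80 = 423.0 µm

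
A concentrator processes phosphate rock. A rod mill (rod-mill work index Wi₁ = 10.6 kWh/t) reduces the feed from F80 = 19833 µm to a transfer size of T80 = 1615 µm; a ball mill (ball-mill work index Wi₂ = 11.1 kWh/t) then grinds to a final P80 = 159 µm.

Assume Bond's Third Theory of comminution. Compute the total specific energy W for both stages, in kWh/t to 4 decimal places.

W = 7.9258 kWh/t

W_Bond = 10·Wi·(1/√P₈₀ − 1/√F₈₀)
Stage 1 (19833→1615 µm, Wi₁=10.6): W₁ = 10·10.6·(0.024884 − 0.007101) = 1.8850 kWh/t
Stage 2 (1615→159 µm, Wi₂=11.1): W₂ = 10·11.1·(0.079305 − 0.024884) = 6.0408 kWh/t
W = W₁ + W₂ = 1.8850 + 6.0408 = 7.9258 kWh/t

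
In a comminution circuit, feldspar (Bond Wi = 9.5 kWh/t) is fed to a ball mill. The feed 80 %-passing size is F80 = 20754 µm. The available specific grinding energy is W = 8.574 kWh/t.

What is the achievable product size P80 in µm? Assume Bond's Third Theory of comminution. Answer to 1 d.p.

P80 = 105.9 µm

W = 10 Wi (P80^-0.5 − F80^-0.5)
⇒ 1/√P80 = W/(10 Wi) + 1/√F80
  = 8.5740/(10·9.5) + 1/√20754 = 0.090253 + 0.006941 = 0.097194
P80 = (1/0.097194)² = 10.2887² = 105.86 µm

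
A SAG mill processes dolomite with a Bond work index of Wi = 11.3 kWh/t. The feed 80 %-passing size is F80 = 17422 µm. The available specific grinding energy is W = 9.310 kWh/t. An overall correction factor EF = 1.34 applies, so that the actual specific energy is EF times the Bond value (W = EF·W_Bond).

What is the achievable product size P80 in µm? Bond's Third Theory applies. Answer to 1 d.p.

W = 10 Wi (P80^-0.5 − F80^-0.5)
W_Bond = W / EF = 9.310 / 1.34 = 6.9478 kWh/t
P80^-0.5 = F80^-0.5 + W_Bond/(10 Wi)
  = 6.9478/(10·11.3) + 1/√17422 = 0.061485 + 0.007576 = 0.069061
P80 = (1/0.069061)² = 14.4800² = 209.67 µm

P80 = 209.7 µm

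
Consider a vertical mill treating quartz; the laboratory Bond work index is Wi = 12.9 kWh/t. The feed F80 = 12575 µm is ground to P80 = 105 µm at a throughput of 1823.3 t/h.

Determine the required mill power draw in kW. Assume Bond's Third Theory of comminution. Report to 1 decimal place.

W = 10 Wi (1/√P80 − 1/√F80)  [Bond]
W = 10·12.9·(1/√105 − 1/√12575) = 10·12.9·(0.088672) = 11.4387 kWh/t
P = W·T = 11.4387·1823.3 = 20856.3 kW

P = 20856.3 kW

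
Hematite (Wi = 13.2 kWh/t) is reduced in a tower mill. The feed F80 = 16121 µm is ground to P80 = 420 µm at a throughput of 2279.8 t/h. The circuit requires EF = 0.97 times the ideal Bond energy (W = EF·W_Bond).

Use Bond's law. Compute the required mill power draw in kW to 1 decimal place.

P = 11944.5 kW

W_Bond = 10·Wi·(1/√P₈₀ − 1/√F₈₀)
W = 10·13.2·(1/√420 − 1/√16121) = 10·13.2·(0.040919) = 5.4013 kWh/t
With EF = 0.97: W = 5.4013·0.97 = 5.2393 kWh/t
P_mill = W·ṁ = 5.2393·2279.8 = 11944.5 kW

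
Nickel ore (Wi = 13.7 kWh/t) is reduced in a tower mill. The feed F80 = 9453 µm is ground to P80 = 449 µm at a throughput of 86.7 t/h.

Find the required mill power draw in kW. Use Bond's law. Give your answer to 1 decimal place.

P = 438.4 kW

W = 10·Wi·[P80^(−½) − F80^(−½)]
W = 10·13.7·(1/√449 − 1/√9453) = 10·13.7·(0.036908) = 5.0563 kWh/t
Mill draw = 5.0563 × 86.7 = 438.4 kW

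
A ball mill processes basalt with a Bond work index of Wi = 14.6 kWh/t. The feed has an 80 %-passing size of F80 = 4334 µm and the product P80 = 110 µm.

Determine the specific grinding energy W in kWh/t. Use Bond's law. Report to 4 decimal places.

W = 10 Wi (1/√P80 − 1/√F80)  [Bond]
1/√110 = 0.095346;  1/√4334 = 0.015190
W = 10·14.6·(0.095346 − 0.015190) = 11.7028 kWh/t

W = 11.7028 kWh/t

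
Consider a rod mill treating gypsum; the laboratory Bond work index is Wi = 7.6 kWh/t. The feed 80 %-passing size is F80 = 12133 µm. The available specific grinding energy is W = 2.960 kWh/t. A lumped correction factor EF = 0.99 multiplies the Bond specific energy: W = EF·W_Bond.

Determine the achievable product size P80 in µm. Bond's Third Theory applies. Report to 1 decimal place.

P80 = 426.5 µm

W = 10 Wi / √P80 − 10 Wi / √F80
W_Bond = W / EF = 2.960 / 0.99 = 2.9899 kWh/t
1/√P80 = 1/√F80 + W_Bond/(10·Wi)
  = 2.9899/(10·7.6) + 1/√12133 = 0.039341 + 0.009079 = 0.048419
P80 = (1/0.048419)² = 20.6529² = 426.54 µm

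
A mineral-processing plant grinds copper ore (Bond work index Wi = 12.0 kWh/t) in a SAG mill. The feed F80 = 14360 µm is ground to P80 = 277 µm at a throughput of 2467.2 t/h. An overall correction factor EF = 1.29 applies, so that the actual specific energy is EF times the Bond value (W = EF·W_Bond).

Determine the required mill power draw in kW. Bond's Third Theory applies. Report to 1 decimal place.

P = 19760.4 kW

W = 10 Wi (1/√P80 − 1/√F80)  [Bond]
W = 10·12.0·(1/√277 − 1/√14360) = 10·12.0·(0.051739) = 6.2087 kWh/t
Corrected W = EF·W_Bond = 1.29·6.2087 = 8.0092 kWh/t
P_mill = W·ṁ = 8.0092·2467.2 = 19760.4 kW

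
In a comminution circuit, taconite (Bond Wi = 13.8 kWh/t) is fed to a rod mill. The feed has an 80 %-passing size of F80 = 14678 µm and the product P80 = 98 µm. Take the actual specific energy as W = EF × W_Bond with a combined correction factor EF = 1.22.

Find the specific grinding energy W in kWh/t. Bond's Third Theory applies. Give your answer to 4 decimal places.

Bond:  W = 10 Wi (1/√P − 1/√F)
1/√98 = 0.101015;  1/√14678 = 0.008254
W = 10·13.8·(0.101015 − 0.008254) = 12.8010 kWh/t
With EF = 1.22: W = 12.8010·1.22 = 15.6173 kWh/t

W = 15.6173 kWh/t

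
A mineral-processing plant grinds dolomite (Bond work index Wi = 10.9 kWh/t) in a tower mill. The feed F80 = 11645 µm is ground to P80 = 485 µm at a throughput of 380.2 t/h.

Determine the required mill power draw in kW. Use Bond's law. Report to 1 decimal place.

P = 1497.7 kW

W_Bond = 10·Wi·(1/√P₈₀ − 1/√F₈₀)
W = 10·10.9·(1/√485 − 1/√11645) = 10·10.9·(0.036141) = 3.9394 kWh/t
P = W·T = 3.9394·380.2 = 1497.7 kW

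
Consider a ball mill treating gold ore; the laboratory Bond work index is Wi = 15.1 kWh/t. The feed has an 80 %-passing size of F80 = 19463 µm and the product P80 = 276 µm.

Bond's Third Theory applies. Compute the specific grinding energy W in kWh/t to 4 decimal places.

W = 10 Wi (P80^-0.5 − F80^-0.5)
1/√276 = 0.060193;  1/√19463 = 0.007168
W = 10·15.1·(0.060193 − 0.007168) = 8.0068 kWh/t

W = 8.0068 kWh/t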